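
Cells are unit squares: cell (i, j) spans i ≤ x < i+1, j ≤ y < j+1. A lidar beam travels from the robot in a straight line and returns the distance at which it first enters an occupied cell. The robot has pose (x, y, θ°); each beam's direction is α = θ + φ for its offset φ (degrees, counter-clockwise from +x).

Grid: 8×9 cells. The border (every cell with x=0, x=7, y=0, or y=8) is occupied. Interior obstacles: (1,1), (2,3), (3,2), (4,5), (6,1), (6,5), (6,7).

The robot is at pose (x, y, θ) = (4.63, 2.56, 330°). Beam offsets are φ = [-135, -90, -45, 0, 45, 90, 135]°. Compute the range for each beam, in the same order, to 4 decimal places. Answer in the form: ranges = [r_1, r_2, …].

ranges = [0.6522, 1.8013, 1.6150, 1.5819, 2.4536, 2.8175, 5.6319]

beam 1: φ=-135°, α=195°
  direction (-0.9659, -0.2588); cell (4,2); t to first gridline: x 0.6522, y 2.1637 (then +1.0353 / +3.8637)
    (3,2) via x @ 0.6522  # hit
  → r_1 = 0.6522
beam 2: φ=-90°, α=240°
  direction (-0.5000, -0.8660); cell (4,2); t to first gridline: x 1.2600, y 0.6466 (then +2.0000 / +1.1547)
    (4,1) via y @ 0.6466
    (3,1) via x @ 1.2600
    (3,0) via y @ 1.8013  # hit
  → r_2 = 1.8013
beam 3: φ=-45°, α=285°
  direction (0.2588, -0.9659); cell (4,2); t to first gridline: x 1.4296, y 0.5798 (then +3.8637 / +1.0353)
    (4,1) via y @ 0.5798
    (5,1) via x @ 1.4296
    (5,0) via y @ 1.6150  # hit
  → r_3 = 1.6150
beam 4: φ=0°, α=330°
  direction (0.8660, -0.5000); cell (4,2); t to first gridline: x 0.4272, y 1.1200 (then +1.1547 / +2.0000)
    (5,2) via x @ 0.4272
    (5,1) via y @ 1.1200
    (6,1) via x @ 1.5819  # hit
  → r_4 = 1.5819
beam 5: φ=45°, α=15°
  direction (0.9659, 0.2588); cell (4,2); t to first gridline: x 0.3831, y 1.7000 (then +1.0353 / +3.8637)
    (5,2) via x @ 0.3831
    (6,2) via x @ 1.4183
    (6,3) via y @ 1.7000
    (7,3) via x @ 2.4536  # hit
  → r_5 = 2.4536
beam 6: φ=90°, α=60°
  direction (0.5000, 0.8660); cell (4,2); t to first gridline: x 0.7400, y 0.5081 (then +2.0000 / +1.1547)
    (4,3) via y @ 0.5081
    (5,3) via x @ 0.7400
    (5,4) via y @ 1.6628
    (6,4) via x @ 2.7400
    (6,5) via y @ 2.8175  # hit
  → r_6 = 2.8175
beam 7: φ=135°, α=105°
  direction (-0.2588, 0.9659); cell (4,2); t to first gridline: x 2.4341, y 0.4555 (then +3.8637 / +1.0353)
    (4,3) via y @ 0.4555
    (4,4) via y @ 1.4908
    (3,4) via x @ 2.4341
    (3,5) via y @ 2.5261
    (3,6) via y @ 3.5614
    (3,7) via y @ 4.5966
    (3,8) via y @ 5.6319  # hit
  → r_7 = 5.6319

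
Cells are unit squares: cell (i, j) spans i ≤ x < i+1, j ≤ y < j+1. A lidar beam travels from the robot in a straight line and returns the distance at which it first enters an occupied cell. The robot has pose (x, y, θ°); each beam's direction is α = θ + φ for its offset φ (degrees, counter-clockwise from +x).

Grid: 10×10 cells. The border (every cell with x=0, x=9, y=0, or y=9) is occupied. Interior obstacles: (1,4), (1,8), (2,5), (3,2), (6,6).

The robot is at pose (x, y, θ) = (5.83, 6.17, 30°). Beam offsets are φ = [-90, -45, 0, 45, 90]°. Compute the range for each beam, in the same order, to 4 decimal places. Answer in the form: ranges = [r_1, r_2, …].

beam 1: φ=-90°, α=300°
  dir = (cos 300°, sin 300°) = (0.5000, -0.8660); from cell (5,6)
  next x-line at t=0.3400, next y-line at t=0.1963; Δt_x=2.0000, Δt_y=1.1547
    y: enter (5,5) at t=0.1963
    x: enter (6,5) at t=0.3400
    y: enter (6,4) at t=1.3510
    x: enter (7,4) at t=2.3400
    y: enter (7,3) at t=2.5057
    y: enter (7,2) at t=3.6604
    x: enter (8,2) at t=4.3400
    y: enter (8,1) at t=4.8151
    y: enter (8,0) at t=5.9698 ← occupied
  → r_1 = 5.9698
beam 2: φ=-45°, α=345°
  dir = (cos 345°, sin 345°) = (0.9659, -0.2588); from cell (5,6)
  next x-line at t=0.1760, next y-line at t=0.6568; Δt_x=1.0353, Δt_y=3.8637
    x: enter (6,6) at t=0.1760 ← occupied
  → r_2 = 0.1760
beam 3: φ=0°, α=30°
  dir = (cos 30°, sin 30°) = (0.8660, 0.5000); from cell (5,6)
  next x-line at t=0.1963, next y-line at t=1.6600; Δt_x=1.1547, Δt_y=2.0000
    x: enter (6,6) at t=0.1963 ← occupied
  → r_3 = 0.1963
beam 4: φ=45°, α=75°
  dir = (cos 75°, sin 75°) = (0.2588, 0.9659); from cell (5,6)
  next x-line at t=0.6568, next y-line at t=0.8593; Δt_x=3.8637, Δt_y=1.0353
    x: enter (6,6) at t=0.6568 ← occupied
  → r_4 = 0.6568
beam 5: φ=90°, α=120°
  dir = (cos 120°, sin 120°) = (-0.5000, 0.8660); from cell (5,6)
  next x-line at t=1.6600, next y-line at t=0.9584; Δt_x=2.0000, Δt_y=1.1547
    y: enter (5,7) at t=0.9584
    x: enter (4,7) at t=1.6600
    y: enter (4,8) at t=2.1131
    y: enter (4,9) at t=3.2678 ← occupied
  → r_5 = 3.2678

ranges = [5.9698, 0.1760, 0.1963, 0.6568, 3.2678]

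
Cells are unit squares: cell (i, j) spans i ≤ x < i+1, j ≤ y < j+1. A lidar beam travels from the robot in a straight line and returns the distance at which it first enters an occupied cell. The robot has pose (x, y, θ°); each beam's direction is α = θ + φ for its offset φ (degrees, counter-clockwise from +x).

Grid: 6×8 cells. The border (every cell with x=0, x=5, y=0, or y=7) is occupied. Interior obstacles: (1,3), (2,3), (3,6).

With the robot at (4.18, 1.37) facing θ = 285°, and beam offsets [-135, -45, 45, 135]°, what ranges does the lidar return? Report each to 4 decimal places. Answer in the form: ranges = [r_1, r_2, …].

beam 1: φ=-135°, α=150°
  cosα=-0.8660 sinα=0.5000 | (4,1) | tMaxX 0.2078 tMaxY 1.2600 | tΔX 1.1547 tΔY 2.0000
    t=0.2078 [x] (3,1)
    t=1.2600 [y] (3,2)
    t=1.3625 [x] (2,2)
    t=2.5172 [x] (1,2)
    t=3.2600 [y] (1,3) — stop
  → r_1 = 3.2600
beam 2: φ=-45°, α=240°
  cosα=-0.5000 sinα=-0.8660 | (4,1) | tMaxX 0.3600 tMaxY 0.4272 | tΔX 2.0000 tΔY 1.1547
    t=0.3600 [x] (3,1)
    t=0.4272 [y] (3,0) — stop
  → r_2 = 0.4272
beam 3: φ=45°, α=330°
  cosα=0.8660 sinα=-0.5000 | (4,1) | tMaxX 0.9469 tMaxY 0.7400 | tΔX 1.1547 tΔY 2.0000
    t=0.7400 [y] (4,0) — stop
  → r_3 = 0.7400
beam 4: φ=135°, α=60°
  cosα=0.5000 sinα=0.8660 | (4,1) | tMaxX 1.6400 tMaxY 0.7275 | tΔX 2.0000 tΔY 1.1547
    t=0.7275 [y] (4,2)
    t=1.6400 [x] (5,2) — stop
  → r_4 = 1.6400

ranges = [3.2600, 0.4272, 0.7400, 1.6400]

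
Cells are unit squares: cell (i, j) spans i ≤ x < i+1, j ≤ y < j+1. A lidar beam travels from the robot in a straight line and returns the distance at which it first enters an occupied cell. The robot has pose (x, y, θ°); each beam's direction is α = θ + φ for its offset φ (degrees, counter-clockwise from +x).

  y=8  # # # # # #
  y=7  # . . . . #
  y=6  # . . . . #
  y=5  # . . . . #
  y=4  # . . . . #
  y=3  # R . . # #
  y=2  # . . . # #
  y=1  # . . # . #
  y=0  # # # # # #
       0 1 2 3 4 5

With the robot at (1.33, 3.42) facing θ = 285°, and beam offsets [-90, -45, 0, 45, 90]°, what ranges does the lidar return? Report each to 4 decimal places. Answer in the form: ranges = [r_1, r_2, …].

beam 1: φ=-90°, α=195°
  direction (-0.9659, -0.2588); cell (1,3); t to first gridline: x 0.3416, y 1.6228 (then +1.0353 / +3.8637)
    (0,3) via x @ 0.3416  # hit
  → r_1 = 0.3416
beam 2: φ=-45°, α=240°
  direction (-0.5000, -0.8660); cell (1,3); t to first gridline: x 0.6600, y 0.4850 (then +2.0000 / +1.1547)
    (1,2) via y @ 0.4850
    (0,2) via x @ 0.6600  # hit
  → r_2 = 0.6600
beam 3: φ=0°, α=285°
  direction (0.2588, -0.9659); cell (1,3); t to first gridline: x 2.5887, y 0.4348 (then +3.8637 / +1.0353)
    (1,2) via y @ 0.4348
    (1,1) via y @ 1.4701
    (1,0) via y @ 2.5054  # hit
  → r_3 = 2.5054
beam 4: φ=45°, α=330°
  direction (0.8660, -0.5000); cell (1,3); t to first gridline: x 0.7736, y 0.8400 (then +1.1547 / +2.0000)
    (2,3) via x @ 0.7736
    (2,2) via y @ 0.8400
    (3,2) via x @ 1.9283
    (3,1) via y @ 2.8400  # hit
  → r_4 = 2.8400
beam 5: φ=90°, α=15°
  direction (0.9659, 0.2588); cell (1,3); t to first gridline: x 0.6936, y 2.2409 (then +1.0353 / +3.8637)
    (2,3) via x @ 0.6936
    (3,3) via x @ 1.7289
    (3,4) via y @ 2.2409
    (4,4) via x @ 2.7642
    (5,4) via x @ 3.7995  # hit
  → r_5 = 3.7995

ranges = [0.3416, 0.6600, 2.5054, 2.8400, 3.7995]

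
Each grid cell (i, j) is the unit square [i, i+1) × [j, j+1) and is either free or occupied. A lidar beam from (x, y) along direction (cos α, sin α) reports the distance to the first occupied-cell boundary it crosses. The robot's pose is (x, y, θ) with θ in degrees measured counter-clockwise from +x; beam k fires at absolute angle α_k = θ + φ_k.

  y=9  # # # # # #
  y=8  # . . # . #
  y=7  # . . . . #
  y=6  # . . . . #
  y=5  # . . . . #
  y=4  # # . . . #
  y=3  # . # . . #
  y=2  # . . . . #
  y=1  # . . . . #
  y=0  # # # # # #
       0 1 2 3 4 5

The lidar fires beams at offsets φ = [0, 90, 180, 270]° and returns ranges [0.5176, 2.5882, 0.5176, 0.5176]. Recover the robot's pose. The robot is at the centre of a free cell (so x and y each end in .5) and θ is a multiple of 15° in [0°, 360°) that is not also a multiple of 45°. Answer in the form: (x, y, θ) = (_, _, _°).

The pose lattice has 29·16 = 464 candidates. Test each by forward raycasting.
  (1.5, 1.5, 240°): beam 1 = 0.5774 ≠ 0.5176 ✗
  (4.5, 2.5, 30°): beam 1 = 0.5774 ≠ 0.5176 ✗
  (4.5, 1.5, 120°): beam 1 = 7.0000 ≠ 0.5176 ✗
  (2.5, 6.5, 30°): beam 1 = 2.8868 ≠ 0.5176 ✗
  …
  (1.5, 3.5, 195°): r_1=0.5176, r_2=2.5882, r_3=0.5176, r_4=0.5176 — all match ✓
Unique over the lattice → pose = (1.5, 3.5, 195°).

(x, y, θ) = (1.5, 3.5, 195°)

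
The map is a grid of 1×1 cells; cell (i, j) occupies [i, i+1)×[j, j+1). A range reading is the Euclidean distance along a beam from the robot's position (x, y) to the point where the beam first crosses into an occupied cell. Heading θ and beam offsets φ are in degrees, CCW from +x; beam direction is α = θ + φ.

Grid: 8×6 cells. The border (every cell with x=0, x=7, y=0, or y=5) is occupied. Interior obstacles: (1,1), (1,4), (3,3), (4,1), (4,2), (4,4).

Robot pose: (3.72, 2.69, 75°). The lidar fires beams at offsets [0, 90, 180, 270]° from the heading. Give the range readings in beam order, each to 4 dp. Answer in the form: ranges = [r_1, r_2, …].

ranges = [0.3209, 2.8160, 1.7496, 0.2899]

beam 1: φ=0°, α=75°
  direction (0.2588, 0.9659); cell (3,2); t to first gridline: x 1.0818, y 0.3209 (then +3.8637 / +1.0353)
    (3,3) via y @ 0.3209  # hit
  → r_1 = 0.3209
beam 2: φ=90°, α=165°
  direction (-0.9659, 0.2588); cell (3,2); t to first gridline: x 0.7454, y 1.1977 (then +1.0353 / +3.8637)
    (2,2) via x @ 0.7454
    (2,3) via y @ 1.1977
    (1,3) via x @ 1.7807
    (0,3) via x @ 2.8160  # hit
  → r_2 = 2.8160
beam 3: φ=180°, α=255°
  direction (-0.2588, -0.9659); cell (3,2); t to first gridline: x 2.7819, y 0.7143 (then +3.8637 / +1.0353)
    (3,1) via y @ 0.7143
    (3,0) via y @ 1.7496  # hit
  → r_3 = 1.7496
beam 4: φ=270°, α=345°
  direction (0.9659, -0.2588); cell (3,2); t to first gridline: x 0.2899, y 2.6660 (then +1.0353 / +3.8637)
    (4,2) via x @ 0.2899  # hit
  → r_4 = 0.2899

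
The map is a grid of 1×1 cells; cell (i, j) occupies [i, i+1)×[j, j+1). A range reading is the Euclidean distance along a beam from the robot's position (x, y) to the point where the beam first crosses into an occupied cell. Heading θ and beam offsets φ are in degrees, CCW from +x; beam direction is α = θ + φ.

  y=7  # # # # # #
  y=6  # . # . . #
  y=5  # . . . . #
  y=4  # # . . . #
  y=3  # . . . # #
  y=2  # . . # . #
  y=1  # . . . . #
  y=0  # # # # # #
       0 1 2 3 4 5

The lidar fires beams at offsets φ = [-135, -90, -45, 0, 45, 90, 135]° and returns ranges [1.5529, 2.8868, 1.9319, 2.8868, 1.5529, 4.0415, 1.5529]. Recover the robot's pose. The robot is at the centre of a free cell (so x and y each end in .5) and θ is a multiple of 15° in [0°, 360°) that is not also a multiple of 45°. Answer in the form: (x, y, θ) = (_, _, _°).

Enumerate (i+0.5, j+0.5, θ) over the 20 free cells and 16 admissible headings. For each, cast all 7 beams and compare to the given ranges.
  (1.5, 2.5, 285°): beam 1 = 0.5774 ≠ 1.5529 ✗
  (1.5, 3.5, 165°): beam 1 = 4.0415 ≠ 1.5529 ✗
  (3.5, 5.5, 75°): beam 1 = 1.7321 ≠ 1.5529 ✗
  (1.5, 1.5, 345°): beam 1 = 0.5774 ≠ 1.5529 ✗
  (4.5, 2.5, 30°): beam 2 = 1.0000 ≠ 2.8868 ✗
  …
  (3.5, 4.5, 150°): r_1=1.5529, r_2=2.8868, r_3=1.9319, r_4=2.8868, r_5=1.5529, r_6=4.0415, r_7=1.5529 — all match ✓
No second candidate reproduces the full scan.

(x, y, θ) = (3.5, 4.5, 150°)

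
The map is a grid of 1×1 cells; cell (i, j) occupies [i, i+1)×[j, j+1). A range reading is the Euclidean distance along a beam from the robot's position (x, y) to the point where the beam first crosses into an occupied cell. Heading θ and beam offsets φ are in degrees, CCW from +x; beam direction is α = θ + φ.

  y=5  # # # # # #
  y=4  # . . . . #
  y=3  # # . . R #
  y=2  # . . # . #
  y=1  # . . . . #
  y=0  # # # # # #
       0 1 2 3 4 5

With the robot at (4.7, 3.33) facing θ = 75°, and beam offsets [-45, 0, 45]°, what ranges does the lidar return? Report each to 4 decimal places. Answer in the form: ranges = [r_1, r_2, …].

ranges = [0.3464, 1.1591, 1.9283]

beam 1: φ=-45°, α=30°
  direction (0.8660, 0.5000); cell (4,3); t to first gridline: x 0.3464, y 1.3400 (then +1.1547 / +2.0000)
    (5,3) via x @ 0.3464  # hit
  → r_1 = 0.3464
beam 2: φ=0°, α=75°
  direction (0.2588, 0.9659); cell (4,3); t to first gridline: x 1.1591, y 0.6936 (then +3.8637 / +1.0353)
    (4,4) via y @ 0.6936
    (5,4) via x @ 1.1591  # hit
  → r_2 = 1.1591
beam 3: φ=45°, α=120°
  direction (-0.5000, 0.8660); cell (4,3); t to first gridline: x 1.4000, y 0.7736 (then +2.0000 / +1.1547)
    (4,4) via y @ 0.7736
    (3,4) via x @ 1.4000
    (3,5) via y @ 1.9283  # hit
  → r_3 = 1.9283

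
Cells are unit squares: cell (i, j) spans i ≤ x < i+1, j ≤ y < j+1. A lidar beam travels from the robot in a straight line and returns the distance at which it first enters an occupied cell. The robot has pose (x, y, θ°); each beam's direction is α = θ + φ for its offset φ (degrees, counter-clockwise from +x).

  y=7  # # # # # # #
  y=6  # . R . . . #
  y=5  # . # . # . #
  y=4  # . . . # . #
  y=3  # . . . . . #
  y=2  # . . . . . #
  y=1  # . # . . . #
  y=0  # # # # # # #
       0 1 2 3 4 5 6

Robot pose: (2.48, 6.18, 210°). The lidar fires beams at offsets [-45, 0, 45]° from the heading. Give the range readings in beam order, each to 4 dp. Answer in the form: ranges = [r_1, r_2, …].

beam 1: φ=-45°, α=165°
  d=(-0.9659,0.2588)  start (2,6)  tX=0.4969 tY=3.1682  stride 1/|dx|=1.0353 1/|dy|=3.8637
    cross x-line → (1,6), t=0.4969
    cross x-line → (0,6), t=1.5322 (wall)
  → r_1 = 1.5322
beam 2: φ=0°, α=210°
  d=(-0.8660,-0.5000)  start (2,6)  tX=0.5543 tY=0.3600  stride 1/|dx|=1.1547 1/|dy|=2.0000
    cross y-line → (2,5), t=0.3600 (wall)
  → r_2 = 0.3600
beam 3: φ=45°, α=255°
  d=(-0.2588,-0.9659)  start (2,6)  tX=1.8546 tY=0.1863  stride 1/|dx|=3.8637 1/|dy|=1.0353
    cross y-line → (2,5), t=0.1863 (wall)
  → r_3 = 0.1863

ranges = [1.5322, 0.3600, 0.1863]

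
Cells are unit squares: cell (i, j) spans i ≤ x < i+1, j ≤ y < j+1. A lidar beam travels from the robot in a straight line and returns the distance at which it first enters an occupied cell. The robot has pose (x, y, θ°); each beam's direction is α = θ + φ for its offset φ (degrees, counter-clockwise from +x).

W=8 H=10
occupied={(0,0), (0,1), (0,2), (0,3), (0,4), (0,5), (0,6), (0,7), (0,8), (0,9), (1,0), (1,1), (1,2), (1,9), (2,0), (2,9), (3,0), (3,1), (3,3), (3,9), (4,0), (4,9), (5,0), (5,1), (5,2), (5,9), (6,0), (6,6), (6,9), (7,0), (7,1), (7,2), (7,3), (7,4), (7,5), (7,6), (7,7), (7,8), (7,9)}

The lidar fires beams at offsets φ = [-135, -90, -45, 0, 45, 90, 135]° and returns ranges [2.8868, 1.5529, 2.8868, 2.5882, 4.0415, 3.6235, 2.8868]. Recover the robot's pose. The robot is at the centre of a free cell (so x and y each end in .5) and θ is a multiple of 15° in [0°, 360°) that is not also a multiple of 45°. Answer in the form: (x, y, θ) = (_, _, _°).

(x, y, θ) = (4.5, 6.5, 105°)

Enumerate (i+0.5, j+0.5, θ) over the 41 free cells and 16 admissible headings. For each, cast all 7 beams and compare to the given ranges.
  (1.5, 6.5, 255°): beam 1 = 1.0000 ≠ 2.8868 ✗
  (2.5, 5.5, 210°): beam 1 = 3.6235 ≠ 2.8868 ✗
  (4.5, 2.5, 285°): beam 1 = 1.0000 ≠ 2.8868 ✗
  …
  (4.5, 6.5, 105°): r_1=2.8868, r_2=1.5529, r_3=2.8868, r_4=2.5882, r_5=4.0415, r_6=3.6235, r_7=2.8868 — all match ✓
Unique over the lattice → pose = (4.5, 6.5, 105°).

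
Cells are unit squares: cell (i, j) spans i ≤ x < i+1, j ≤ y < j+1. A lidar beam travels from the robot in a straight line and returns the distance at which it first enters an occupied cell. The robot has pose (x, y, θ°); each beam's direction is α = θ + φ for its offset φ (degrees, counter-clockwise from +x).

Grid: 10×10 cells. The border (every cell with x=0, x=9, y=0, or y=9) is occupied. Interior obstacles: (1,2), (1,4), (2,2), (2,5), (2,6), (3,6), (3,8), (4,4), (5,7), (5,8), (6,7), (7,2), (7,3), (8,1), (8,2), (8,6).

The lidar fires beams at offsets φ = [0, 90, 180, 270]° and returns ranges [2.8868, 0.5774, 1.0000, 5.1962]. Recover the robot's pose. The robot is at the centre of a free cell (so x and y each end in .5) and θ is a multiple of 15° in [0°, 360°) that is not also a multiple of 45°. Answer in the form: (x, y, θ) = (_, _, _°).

Enumerate (i+0.5, j+0.5, θ) over the 48 free cells and 16 admissible headings. For each, cast all 4 beams and compare to the given ranges.
  (5.5, 4.5, 150°): beam 1 = 0.5774 ≠ 2.8868 ✗
  (8.5, 8.5, 210°): beam 1 = 1.7321 ≠ 2.8868 ✗
  (4.5, 3.5, 330°): beam 3 = 2.8868 ≠ 1.0000 ✗
  (3.5, 1.5, 105°): beam 1 = 3.6235 ≠ 2.8868 ✗
  …
  (5.5, 1.5, 150°): r_1=2.8868, r_2=0.5774, r_3=1.0000, r_4=5.1962 — all match ✓
Unique over the lattice → pose = (5.5, 1.5, 150°).

(x, y, θ) = (5.5, 1.5, 150°)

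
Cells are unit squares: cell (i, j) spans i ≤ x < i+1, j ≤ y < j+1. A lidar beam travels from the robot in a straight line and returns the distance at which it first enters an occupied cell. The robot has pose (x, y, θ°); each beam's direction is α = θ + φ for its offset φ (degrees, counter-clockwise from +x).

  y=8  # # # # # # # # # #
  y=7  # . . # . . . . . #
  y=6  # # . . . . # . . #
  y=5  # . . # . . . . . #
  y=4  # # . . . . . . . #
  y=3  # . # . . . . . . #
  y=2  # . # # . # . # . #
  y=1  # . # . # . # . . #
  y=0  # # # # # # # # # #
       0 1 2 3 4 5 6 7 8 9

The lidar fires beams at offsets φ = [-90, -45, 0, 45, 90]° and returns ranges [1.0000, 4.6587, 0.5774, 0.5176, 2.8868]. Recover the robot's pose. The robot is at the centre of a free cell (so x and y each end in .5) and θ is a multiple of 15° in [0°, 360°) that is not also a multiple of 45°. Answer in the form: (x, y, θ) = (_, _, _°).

Enumerate (i+0.5, j+0.5, θ) over the 43 free cells and 16 admissible headings. For each, cast all 5 beams and compare to the given ranges.
  (3.5, 1.5, 30°): beam 1 = 0.5774 ≠ 1.0000 ✗
  (8.5, 6.5, 105°): beam 1 = 0.5176 ≠ 1.0000 ✗
  (5.5, 5.5, 30°): beam 1 = 3.0000 ≠ 1.0000 ✗
  …
  (6.5, 7.5, 240°): r_1=1.0000, r_2=4.6587, r_3=0.5774, r_4=0.5176, r_5=2.8868 — all match ✓
No second candidate reproduces the full scan.

(x, y, θ) = (6.5, 7.5, 240°)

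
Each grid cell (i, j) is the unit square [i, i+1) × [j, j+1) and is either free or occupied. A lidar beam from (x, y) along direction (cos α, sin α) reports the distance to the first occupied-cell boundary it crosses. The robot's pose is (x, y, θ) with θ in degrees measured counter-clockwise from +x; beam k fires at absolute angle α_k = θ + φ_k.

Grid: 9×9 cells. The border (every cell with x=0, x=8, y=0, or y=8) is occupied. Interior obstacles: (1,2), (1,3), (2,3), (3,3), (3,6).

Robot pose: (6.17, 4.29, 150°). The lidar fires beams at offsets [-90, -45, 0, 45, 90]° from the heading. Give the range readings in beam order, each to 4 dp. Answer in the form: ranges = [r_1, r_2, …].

ranges = [3.6600, 3.8409, 3.4200, 2.2465, 3.7990]

beam 1: φ=-90°, α=60°
  d=(0.5000,0.8660)  start (6,4)  tX=1.6600 tY=0.8198  stride 1/|dx|=2.0000 1/|dy|=1.1547
    cross y-line → (6,5), t=0.8198
    cross x-line → (7,5), t=1.6600
    cross y-line → (7,6), t=1.9745
    cross y-line → (7,7), t=3.1292
    cross x-line → (8,7), t=3.6600 (wall)
  → r_1 = 3.6600
beam 2: φ=-45°, α=105°
  d=(-0.2588,0.9659)  start (6,4)  tX=0.6568 tY=0.7350  stride 1/|dx|=3.8637 1/|dy|=1.0353
    cross x-line → (5,4), t=0.6568
    cross y-line → (5,5), t=0.7350
    cross y-line → (5,6), t=1.7703
    cross y-line → (5,7), t=2.8056
    cross y-line → (5,8), t=3.8409 (wall)
  → r_2 = 3.8409
beam 3: φ=0°, α=150°
  d=(-0.8660,0.5000)  start (6,4)  tX=0.1963 tY=1.4200  stride 1/|dx|=1.1547 1/|dy|=2.0000
    cross x-line → (5,4), t=0.1963
    cross x-line → (4,4), t=1.3510
    cross y-line → (4,5), t=1.4200
    cross x-line → (3,5), t=2.5057
    cross y-line → (3,6), t=3.4200 (wall)
  → r_3 = 3.4200
beam 4: φ=45°, α=195°
  d=(-0.9659,-0.2588)  start (6,4)  tX=0.1760 tY=1.1205  stride 1/|dx|=1.0353 1/|dy|=3.8637
    cross x-line → (5,4), t=0.1760
    cross y-line → (5,3), t=1.1205
    cross x-line → (4,3), t=1.2113
    cross x-line → (3,3), t=2.2465 (wall)
  → r_4 = 2.2465
beam 5: φ=90°, α=240°
  d=(-0.5000,-0.8660)  start (6,4)  tX=0.3400 tY=0.3349  stride 1/|dx|=2.0000 1/|dy|=1.1547
    cross y-line → (6,3), t=0.3349
    cross x-line → (5,3), t=0.3400
    cross y-line → (5,2), t=1.4896
    cross x-line → (4,2), t=2.3400
    cross y-line → (4,1), t=2.6443
    cross y-line → (4,0), t=3.7990 (wall)
  → r_5 = 3.7990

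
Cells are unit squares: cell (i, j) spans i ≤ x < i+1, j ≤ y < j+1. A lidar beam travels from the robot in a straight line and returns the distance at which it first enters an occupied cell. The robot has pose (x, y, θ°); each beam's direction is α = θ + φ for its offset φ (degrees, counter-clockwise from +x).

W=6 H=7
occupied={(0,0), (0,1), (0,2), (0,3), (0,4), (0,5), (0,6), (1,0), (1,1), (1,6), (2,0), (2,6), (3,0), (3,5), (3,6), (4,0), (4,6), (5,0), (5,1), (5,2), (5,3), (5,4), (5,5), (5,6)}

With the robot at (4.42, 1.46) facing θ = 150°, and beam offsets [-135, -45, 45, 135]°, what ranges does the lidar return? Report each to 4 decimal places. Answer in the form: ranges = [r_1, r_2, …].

ranges = [0.6005, 3.6649, 1.7773, 0.4762]

beam 1: φ=-135°, α=15°
  cosα=0.9659 sinα=0.2588 | (4,1) | tMaxX 0.6005 tMaxY 2.0864 | tΔX 1.0353 tΔY 3.8637
    t=0.6005 [x] (5,1) — stop
  → r_1 = 0.6005
beam 2: φ=-45°, α=105°
  cosα=-0.2588 sinα=0.9659 | (4,1) | tMaxX 1.6228 tMaxY 0.5590 | tΔX 3.8637 tΔY 1.0353
    t=0.5590 [y] (4,2)
    t=1.5943 [y] (4,3)
    t=1.6228 [x] (3,3)
    t=2.6296 [y] (3,4)
    t=3.6649 [y] (3,5) — stop
  → r_2 = 3.6649
beam 3: φ=45°, α=195°
  cosα=-0.9659 sinα=-0.2588 | (4,1) | tMaxX 0.4348 tMaxY 1.7773 | tΔX 1.0353 tΔY 3.8637
    t=0.4348 [x] (3,1)
    t=1.4701 [x] (2,1)
    t=1.7773 [y] (2,0) — stop
  → r_3 = 1.7773
beam 4: φ=135°, α=285°
  cosα=0.2588 sinα=-0.9659 | (4,1) | tMaxX 2.2409 tMaxY 0.4762 | tΔX 3.8637 tΔY 1.0353
    t=0.4762 [y] (4,0) — stop
  → r_4 = 0.4762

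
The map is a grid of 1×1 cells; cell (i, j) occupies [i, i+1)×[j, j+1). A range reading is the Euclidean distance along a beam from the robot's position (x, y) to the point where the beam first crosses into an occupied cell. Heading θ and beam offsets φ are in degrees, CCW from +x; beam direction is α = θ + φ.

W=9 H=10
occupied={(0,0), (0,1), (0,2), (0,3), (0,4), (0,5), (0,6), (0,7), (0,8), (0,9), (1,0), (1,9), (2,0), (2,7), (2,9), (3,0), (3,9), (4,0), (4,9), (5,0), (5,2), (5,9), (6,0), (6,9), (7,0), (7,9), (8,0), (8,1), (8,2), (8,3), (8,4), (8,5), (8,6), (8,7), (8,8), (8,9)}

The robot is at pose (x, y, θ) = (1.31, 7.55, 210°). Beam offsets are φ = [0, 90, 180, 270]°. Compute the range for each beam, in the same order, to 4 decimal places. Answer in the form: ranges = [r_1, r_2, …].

beam 1: φ=0°, α=210°
  cosα=-0.8660 sinα=-0.5000 | (1,7) | tMaxX 0.3580 tMaxY 1.1000 | tΔX 1.1547 tΔY 2.0000
    t=0.3580 [x] (0,7) — stop
  → r_1 = 0.3580
beam 2: φ=90°, α=300°
  cosα=0.5000 sinα=-0.8660 | (1,7) | tMaxX 1.3800 tMaxY 0.6351 | tΔX 2.0000 tΔY 1.1547
    t=0.6351 [y] (1,6)
    t=1.3800 [x] (2,6)
    t=1.7898 [y] (2,5)
    t=2.9445 [y] (2,4)
    t=3.3800 [x] (3,4)
    t=4.0992 [y] (3,3)
    t=5.2539 [y] (3,2)
    t=5.3800 [x] (4,2)
    t=6.4086 [y] (4,1)
    t=7.3800 [x] (5,1)
    t=7.5633 [y] (5,0) — stop
  → r_2 = 7.5633
beam 3: φ=180°, α=30°
  cosα=0.8660 sinα=0.5000 | (1,7) | tMaxX 0.7967 tMaxY 0.9000 | tΔX 1.1547 tΔY 2.0000
    t=0.7967 [x] (2,7) — stop
  → r_3 = 0.7967
beam 4: φ=270°, α=120°
  cosα=-0.5000 sinα=0.8660 | (1,7) | tMaxX 0.6200 tMaxY 0.5196 | tΔX 2.0000 tΔY 1.1547
    t=0.5196 [y] (1,8)
    t=0.6200 [x] (0,8) — stop
  → r_4 = 0.6200

ranges = [0.3580, 7.5633, 0.7967, 0.6200]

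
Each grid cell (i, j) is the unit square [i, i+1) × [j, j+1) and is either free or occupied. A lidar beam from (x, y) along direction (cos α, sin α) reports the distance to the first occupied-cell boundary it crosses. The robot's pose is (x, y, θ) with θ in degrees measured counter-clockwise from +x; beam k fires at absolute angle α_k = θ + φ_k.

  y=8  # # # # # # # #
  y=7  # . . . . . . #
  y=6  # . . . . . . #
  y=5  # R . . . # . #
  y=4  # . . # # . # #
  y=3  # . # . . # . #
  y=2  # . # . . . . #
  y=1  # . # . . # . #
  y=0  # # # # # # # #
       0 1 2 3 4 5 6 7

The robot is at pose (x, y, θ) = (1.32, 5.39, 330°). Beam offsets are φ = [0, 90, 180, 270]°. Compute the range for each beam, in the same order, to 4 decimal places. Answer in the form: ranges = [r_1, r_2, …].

ranges = [1.9399, 3.0138, 0.3695, 0.6400]

beam 1: φ=0°, α=330°
  cosα=0.8660 sinα=-0.5000 | (1,5) | tMaxX 0.7852 tMaxY 0.7800 | tΔX 1.1547 tΔY 2.0000
    t=0.7800 [y] (1,4)
    t=0.7852 [x] (2,4)
    t=1.9399 [x] (3,4) — stop
  → r_1 = 1.9399
beam 2: φ=90°, α=60°
  cosα=0.5000 sinα=0.8660 | (1,5) | tMaxX 1.3600 tMaxY 0.7044 | tΔX 2.0000 tΔY 1.1547
    t=0.7044 [y] (1,6)
    t=1.3600 [x] (2,6)
    t=1.8591 [y] (2,7)
    t=3.0138 [y] (2,8) — stop
  → r_2 = 3.0138
beam 3: φ=180°, α=150°
  cosα=-0.8660 sinα=0.5000 | (1,5) | tMaxX 0.3695 tMaxY 1.2200 | tΔX 1.1547 tΔY 2.0000
    t=0.3695 [x] (0,5) — stop
  → r_3 = 0.3695
beam 4: φ=270°, α=240°
  cosα=-0.5000 sinα=-0.8660 | (1,5) | tMaxX 0.6400 tMaxY 0.4503 | tΔX 2.0000 tΔY 1.1547
    t=0.4503 [y] (1,4)
    t=0.6400 [x] (0,4) — stop
  → r_4 = 0.6400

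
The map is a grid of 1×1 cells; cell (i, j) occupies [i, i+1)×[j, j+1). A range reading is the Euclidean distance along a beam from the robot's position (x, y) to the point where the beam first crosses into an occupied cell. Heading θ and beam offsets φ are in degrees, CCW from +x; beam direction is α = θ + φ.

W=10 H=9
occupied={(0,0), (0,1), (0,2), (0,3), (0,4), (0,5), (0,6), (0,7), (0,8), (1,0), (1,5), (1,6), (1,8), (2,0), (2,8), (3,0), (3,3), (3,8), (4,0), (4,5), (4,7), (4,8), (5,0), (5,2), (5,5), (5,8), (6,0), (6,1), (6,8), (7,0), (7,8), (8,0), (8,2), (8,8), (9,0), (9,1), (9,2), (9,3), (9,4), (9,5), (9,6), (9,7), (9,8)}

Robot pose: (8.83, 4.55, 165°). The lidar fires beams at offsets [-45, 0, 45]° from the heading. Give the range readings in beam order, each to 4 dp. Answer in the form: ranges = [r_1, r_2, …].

beam 1: φ=-45°, α=120°
  dir = (cos 120°, sin 120°) = (-0.5000, 0.8660); from cell (8,4)
  next x-line at t=1.6600, next y-line at t=0.5196; Δt_x=2.0000, Δt_y=1.1547
    y: enter (8,5) at t=0.5196
    x: enter (7,5) at t=1.6600
    y: enter (7,6) at t=1.6743
    y: enter (7,7) at t=2.8290
    x: enter (6,7) at t=3.6600
    y: enter (6,8) at t=3.9837 ← occupied
  → r_1 = 3.9837
beam 2: φ=0°, α=165°
  dir = (cos 165°, sin 165°) = (-0.9659, 0.2588); from cell (8,4)
  next x-line at t=0.8593, next y-line at t=1.7387; Δt_x=1.0353, Δt_y=3.8637
    x: enter (7,4) at t=0.8593
    y: enter (7,5) at t=1.7387
    x: enter (6,5) at t=1.8946
    x: enter (5,5) at t=2.9298 ← occupied
  → r_2 = 2.9298
beam 3: φ=45°, α=210°
  dir = (cos 210°, sin 210°) = (-0.8660, -0.5000); from cell (8,4)
  next x-line at t=0.9584, next y-line at t=1.1000; Δt_x=1.1547, Δt_y=2.0000
    x: enter (7,4) at t=0.9584
    y: enter (7,3) at t=1.1000
    x: enter (6,3) at t=2.1131
    y: enter (6,2) at t=3.1000
    x: enter (5,2) at t=3.2678 ← occupied
  → r_3 = 3.2678

ranges = [3.9837, 2.9298, 3.2678]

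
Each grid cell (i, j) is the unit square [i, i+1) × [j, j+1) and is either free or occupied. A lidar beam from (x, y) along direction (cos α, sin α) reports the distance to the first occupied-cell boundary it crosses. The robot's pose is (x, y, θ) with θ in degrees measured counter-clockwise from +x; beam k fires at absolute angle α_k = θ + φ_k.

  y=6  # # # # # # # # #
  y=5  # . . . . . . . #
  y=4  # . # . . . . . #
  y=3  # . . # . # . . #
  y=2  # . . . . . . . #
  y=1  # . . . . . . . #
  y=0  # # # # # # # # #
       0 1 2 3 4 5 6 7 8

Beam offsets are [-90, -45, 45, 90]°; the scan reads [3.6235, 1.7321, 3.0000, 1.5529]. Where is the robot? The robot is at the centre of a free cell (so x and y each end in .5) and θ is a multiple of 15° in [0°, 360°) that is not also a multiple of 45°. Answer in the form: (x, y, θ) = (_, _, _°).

Enumerate (i+0.5, j+0.5, θ) over the 32 free cells and 16 admissible headings. For each, cast all 4 beams and compare to the given ranges.
  (5.5, 2.5, 195°): beam 1 = 0.5176 ≠ 3.6235 ✗
  (1.5, 4.5, 75°): beam 1 = 0.5176 ≠ 3.6235 ✗
  (5.5, 2.5, 30°): beam 1 = 1.7321 ≠ 3.6235 ✗
  (4.5, 5.5, 30°): beam 1 = 1.7321 ≠ 3.6235 ✗
  …
  (4.5, 4.5, 105°): r_1=3.6235, r_2=1.7321, r_3=3.0000, r_4=1.5529 — all match ✓
Only this pose fits every beam.

(x, y, θ) = (4.5, 4.5, 105°)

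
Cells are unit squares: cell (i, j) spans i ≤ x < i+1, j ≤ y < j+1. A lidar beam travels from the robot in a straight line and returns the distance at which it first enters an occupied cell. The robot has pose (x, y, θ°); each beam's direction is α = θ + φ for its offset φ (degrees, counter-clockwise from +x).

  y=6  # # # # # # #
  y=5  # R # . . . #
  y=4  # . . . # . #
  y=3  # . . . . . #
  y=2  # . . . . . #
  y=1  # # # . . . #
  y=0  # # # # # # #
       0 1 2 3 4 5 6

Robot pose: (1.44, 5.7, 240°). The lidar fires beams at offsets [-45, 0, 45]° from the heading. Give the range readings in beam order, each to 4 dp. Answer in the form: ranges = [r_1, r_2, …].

ranges = [0.4555, 0.8800, 3.8305]

beam 1: φ=-45°, α=195°
  cosα=-0.9659 sinα=-0.2588 | (1,5) | tMaxX 0.4555 tMaxY 2.7046 | tΔX 1.0353 tΔY 3.8637
    t=0.4555 [x] (0,5) — stop
  → r_1 = 0.4555
beam 2: φ=0°, α=240°
  cosα=-0.5000 sinα=-0.8660 | (1,5) | tMaxX 0.8800 tMaxY 0.8083 | tΔX 2.0000 tΔY 1.1547
    t=0.8083 [y] (1,4)
    t=0.8800 [x] (0,4) — stop
  → r_2 = 0.8800
beam 3: φ=45°, α=285°
  cosα=0.2588 sinα=-0.9659 | (1,5) | tMaxX 2.1637 tMaxY 0.7247 | tΔX 3.8637 tΔY 1.0353
    t=0.7247 [y] (1,4)
    t=1.7600 [y] (1,3)
    t=2.1637 [x] (2,3)
    t=2.7952 [y] (2,2)
    t=3.8305 [y] (2,1) — stop
  → r_3 = 3.8305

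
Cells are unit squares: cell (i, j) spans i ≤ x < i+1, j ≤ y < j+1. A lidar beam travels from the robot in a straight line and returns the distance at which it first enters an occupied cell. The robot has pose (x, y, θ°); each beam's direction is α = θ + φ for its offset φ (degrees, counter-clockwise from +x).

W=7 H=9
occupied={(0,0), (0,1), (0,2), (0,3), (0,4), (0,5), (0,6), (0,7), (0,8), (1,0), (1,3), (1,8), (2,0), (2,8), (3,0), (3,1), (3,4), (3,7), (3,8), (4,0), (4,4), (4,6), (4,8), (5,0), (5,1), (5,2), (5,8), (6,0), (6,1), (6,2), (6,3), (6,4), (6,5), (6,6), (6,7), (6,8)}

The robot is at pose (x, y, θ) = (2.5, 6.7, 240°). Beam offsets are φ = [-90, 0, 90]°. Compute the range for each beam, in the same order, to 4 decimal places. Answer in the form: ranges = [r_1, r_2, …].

beam 1: φ=-90°, α=150°
  dir = (cos 150°, sin 150°) = (-0.8660, 0.5000); from cell (2,6)
  next x-line at t=0.5774, next y-line at t=0.6000; Δt_x=1.1547, Δt_y=2.0000
    x: enter (1,6) at t=0.5774
    y: enter (1,7) at t=0.6000
    x: enter (0,7) at t=1.7321 ← occupied
  → r_1 = 1.7321
beam 2: φ=0°, α=240°
  dir = (cos 240°, sin 240°) = (-0.5000, -0.8660); from cell (2,6)
  next x-line at t=1.0000, next y-line at t=0.8083; Δt_x=2.0000, Δt_y=1.1547
    y: enter (2,5) at t=0.8083
    x: enter (1,5) at t=1.0000
    y: enter (1,4) at t=1.9630
    x: enter (0,4) at t=3.0000 ← occupied
  → r_2 = 3.0000
beam 3: φ=90°, α=330°
  dir = (cos 330°, sin 330°) = (0.8660, -0.5000); from cell (2,6)
  next x-line at t=0.5774, next y-line at t=1.4000; Δt_x=1.1547, Δt_y=2.0000
    x: enter (3,6) at t=0.5774
    y: enter (3,5) at t=1.4000
    x: enter (4,5) at t=1.7321
    x: enter (5,5) at t=2.8868
    y: enter (5,4) at t=3.4000
    x: enter (6,4) at t=4.0415 ← occupied
  → r_3 = 4.0415

ranges = [1.7321, 3.0000, 4.0415]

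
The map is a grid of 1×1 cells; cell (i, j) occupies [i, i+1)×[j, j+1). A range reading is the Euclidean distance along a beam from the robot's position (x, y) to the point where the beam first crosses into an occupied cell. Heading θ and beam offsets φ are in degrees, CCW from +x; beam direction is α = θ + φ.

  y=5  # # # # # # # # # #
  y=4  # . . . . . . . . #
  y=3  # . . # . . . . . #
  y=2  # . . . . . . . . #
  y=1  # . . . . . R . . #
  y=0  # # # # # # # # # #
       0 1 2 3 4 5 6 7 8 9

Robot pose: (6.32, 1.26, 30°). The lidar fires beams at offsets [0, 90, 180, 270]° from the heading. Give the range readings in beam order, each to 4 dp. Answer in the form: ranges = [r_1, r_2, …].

beam 1: φ=0°, α=30°
  cosα=0.8660 sinα=0.5000 | (6,1) | tMaxX 0.7852 tMaxY 1.4800 | tΔX 1.1547 tΔY 2.0000
    t=0.7852 [x] (7,1)
    t=1.4800 [y] (7,2)
    t=1.9399 [x] (8,2)
    t=3.0946 [x] (9,2) — stop
  → r_1 = 3.0946
beam 2: φ=90°, α=120°
  cosα=-0.5000 sinα=0.8660 | (6,1) | tMaxX 0.6400 tMaxY 0.8545 | tΔX 2.0000 tΔY 1.1547
    t=0.6400 [x] (5,1)
    t=0.8545 [y] (5,2)
    t=2.0092 [y] (5,3)
    t=2.6400 [x] (4,3)
    t=3.1639 [y] (4,4)
    t=4.3186 [y] (4,5) — stop
  → r_2 = 4.3186
beam 3: φ=180°, α=210°
  cosα=-0.8660 sinα=-0.5000 | (6,1) | tMaxX 0.3695 tMaxY 0.5200 | tΔX 1.1547 tΔY 2.0000
    t=0.3695 [x] (5,1)
    t=0.5200 [y] (5,0) — stop
  → r_3 = 0.5200
beam 4: φ=270°, α=300°
  cosα=0.5000 sinα=-0.8660 | (6,1) | tMaxX 1.3600 tMaxY 0.3002 | tΔX 2.0000 tΔY 1.1547
    t=0.3002 [y] (6,0) — stop
  → r_4 = 0.3002

ranges = [3.0946, 4.3186, 0.5200, 0.3002]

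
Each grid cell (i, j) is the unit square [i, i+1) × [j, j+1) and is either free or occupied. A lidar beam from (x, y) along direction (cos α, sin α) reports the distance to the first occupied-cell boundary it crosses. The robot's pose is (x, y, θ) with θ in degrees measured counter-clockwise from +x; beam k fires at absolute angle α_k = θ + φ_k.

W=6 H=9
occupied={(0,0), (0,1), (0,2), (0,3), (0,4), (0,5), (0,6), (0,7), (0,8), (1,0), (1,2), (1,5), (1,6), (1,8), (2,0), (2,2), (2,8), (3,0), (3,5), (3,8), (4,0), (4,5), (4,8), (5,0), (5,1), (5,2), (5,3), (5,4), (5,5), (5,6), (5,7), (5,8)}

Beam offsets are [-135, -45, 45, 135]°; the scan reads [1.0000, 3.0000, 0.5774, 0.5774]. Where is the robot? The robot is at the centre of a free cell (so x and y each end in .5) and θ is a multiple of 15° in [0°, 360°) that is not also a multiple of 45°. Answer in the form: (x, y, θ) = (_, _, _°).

Candidates: 22 free-cell centres × 16 headings = 352 poses. Raycast each; keep the one whose scan matches to 4 dp.
  (2.5, 6.5, 165°): beam 1 = 2.8868 ≠ 1.0000 ✗
  (2.5, 5.5, 165°): beam 1 = 0.5774 ≠ 1.0000 ✗
  (3.5, 2.5, 15°): beam 1 = 1.7321 ≠ 1.0000 ✗
  (1.5, 7.5, 285°): beam 1 = 0.5774 ≠ 1.0000 ✗
  …
  (4.5, 6.5, 195°): r_1=1.0000, r_2=3.0000, r_3=0.5774, r_4=0.5774 — all match ✓
Unique over the lattice → pose = (4.5, 6.5, 195°).

(x, y, θ) = (4.5, 6.5, 195°)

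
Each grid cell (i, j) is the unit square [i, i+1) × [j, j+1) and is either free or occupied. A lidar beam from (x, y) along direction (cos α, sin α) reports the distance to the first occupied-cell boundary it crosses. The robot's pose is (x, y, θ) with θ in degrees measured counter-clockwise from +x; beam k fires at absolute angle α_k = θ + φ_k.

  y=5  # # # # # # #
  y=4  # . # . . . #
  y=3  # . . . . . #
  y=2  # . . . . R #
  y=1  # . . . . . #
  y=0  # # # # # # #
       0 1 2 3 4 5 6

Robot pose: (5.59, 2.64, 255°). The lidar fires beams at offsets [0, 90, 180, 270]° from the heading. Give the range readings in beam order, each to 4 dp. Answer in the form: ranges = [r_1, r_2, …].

ranges = [1.6979, 0.4245, 1.5841, 4.7519]

beam 1: φ=0°, α=255°
  cosα=-0.2588 sinα=-0.9659 | (5,2) | tMaxX 2.2796 tMaxY 0.6626 | tΔX 3.8637 tΔY 1.0353
    t=0.6626 [y] (5,1)
    t=1.6979 [y] (5,0) — stop
  → r_1 = 1.6979
beam 2: φ=90°, α=345°
  cosα=0.9659 sinα=-0.2588 | (5,2) | tMaxX 0.4245 tMaxY 2.4728 | tΔX 1.0353 tΔY 3.8637
    t=0.4245 [x] (6,2) — stop
  → r_2 = 0.4245
beam 3: φ=180°, α=75°
  cosα=0.2588 sinα=0.9659 | (5,2) | tMaxX 1.5841 tMaxY 0.3727 | tΔX 3.8637 tΔY 1.0353
    t=0.3727 [y] (5,3)
    t=1.4080 [y] (5,4)
    t=1.5841 [x] (6,4) — stop
  → r_3 = 1.5841
beam 4: φ=270°, α=165°
  cosα=-0.9659 sinα=0.2588 | (5,2) | tMaxX 0.6108 tMaxY 1.3909 | tΔX 1.0353 tΔY 3.8637
    t=0.6108 [x] (4,2)
    t=1.3909 [y] (4,3)
    t=1.6461 [x] (3,3)
    t=2.6814 [x] (2,3)
    t=3.7166 [x] (1,3)
    t=4.7519 [x] (0,3) — stop
  → r_4 = 4.7519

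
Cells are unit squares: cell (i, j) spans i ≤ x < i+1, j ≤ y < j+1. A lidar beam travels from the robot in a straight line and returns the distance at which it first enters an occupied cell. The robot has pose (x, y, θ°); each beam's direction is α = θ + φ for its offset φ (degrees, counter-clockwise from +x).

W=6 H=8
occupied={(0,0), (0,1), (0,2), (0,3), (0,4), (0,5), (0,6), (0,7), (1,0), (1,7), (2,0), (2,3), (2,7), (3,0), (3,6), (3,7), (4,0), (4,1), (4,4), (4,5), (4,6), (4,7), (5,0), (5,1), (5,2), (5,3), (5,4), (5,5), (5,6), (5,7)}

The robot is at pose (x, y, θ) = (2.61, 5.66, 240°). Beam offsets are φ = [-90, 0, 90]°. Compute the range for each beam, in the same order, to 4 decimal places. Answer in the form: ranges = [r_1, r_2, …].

beam 1: φ=-90°, α=150°
  direction (-0.8660, 0.5000); cell (2,5); t to first gridline: x 0.7044, y 0.6800 (then +1.1547 / +2.0000)
    (2,6) via y @ 0.6800
    (1,6) via x @ 0.7044
    (0,6) via x @ 1.8591  # hit
  → r_1 = 1.8591
beam 2: φ=0°, α=240°
  direction (-0.5000, -0.8660); cell (2,5); t to first gridline: x 1.2200, y 0.7621 (then +2.0000 / +1.1547)
    (2,4) via y @ 0.7621
    (1,4) via x @ 1.2200
    (1,3) via y @ 1.9168
    (1,2) via y @ 3.0715
    (0,2) via x @ 3.2200  # hit
  → r_2 = 3.2200
beam 3: φ=90°, α=330°
  direction (0.8660, -0.5000); cell (2,5); t to first gridline: x 0.4503, y 1.3200 (then +1.1547 / +2.0000)
    (3,5) via x @ 0.4503
    (3,4) via y @ 1.3200
    (4,4) via x @ 1.6050  # hit
  → r_3 = 1.6050

ranges = [1.8591, 3.2200, 1.6050]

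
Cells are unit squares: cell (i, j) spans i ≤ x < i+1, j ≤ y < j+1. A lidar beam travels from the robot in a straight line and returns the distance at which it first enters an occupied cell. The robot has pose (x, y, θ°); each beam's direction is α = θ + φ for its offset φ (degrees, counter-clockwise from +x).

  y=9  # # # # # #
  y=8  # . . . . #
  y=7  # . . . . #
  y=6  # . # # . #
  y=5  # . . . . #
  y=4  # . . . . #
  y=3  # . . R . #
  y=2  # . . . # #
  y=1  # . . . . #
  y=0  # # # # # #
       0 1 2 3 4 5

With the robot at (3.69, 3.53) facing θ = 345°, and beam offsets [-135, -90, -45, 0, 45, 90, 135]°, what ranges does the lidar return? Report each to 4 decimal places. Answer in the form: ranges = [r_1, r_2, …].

beam 1: φ=-135°, α=210°
  dir = (cos 210°, sin 210°) = (-0.8660, -0.5000); from cell (3,3)
  next x-line at t=0.7967, next y-line at t=1.0600; Δt_x=1.1547, Δt_y=2.0000
    x: enter (2,3) at t=0.7967
    y: enter (2,2) at t=1.0600
    x: enter (1,2) at t=1.9514
    y: enter (1,1) at t=3.0600
    x: enter (0,1) at t=3.1061 ← occupied
  → r_1 = 3.1061
beam 2: φ=-90°, α=255°
  dir = (cos 255°, sin 255°) = (-0.2588, -0.9659); from cell (3,3)
  next x-line at t=2.6660, next y-line at t=0.5487; Δt_x=3.8637, Δt_y=1.0353
    y: enter (3,2) at t=0.5487
    y: enter (3,1) at t=1.5840
    y: enter (3,0) at t=2.6192 ← occupied
  → r_2 = 2.6192
beam 3: φ=-45°, α=300°
  dir = (cos 300°, sin 300°) = (0.5000, -0.8660); from cell (3,3)
  next x-line at t=0.6200, next y-line at t=0.6120; Δt_x=2.0000, Δt_y=1.1547
    y: enter (3,2) at t=0.6120
    x: enter (4,2) at t=0.6200 ← occupied
  → r_3 = 0.6200
beam 4: φ=0°, α=345°
  dir = (cos 345°, sin 345°) = (0.9659, -0.2588); from cell (3,3)
  next x-line at t=0.3209, next y-line at t=2.0478; Δt_x=1.0353, Δt_y=3.8637
    x: enter (4,3) at t=0.3209
    x: enter (5,3) at t=1.3562 ← occupied
  → r_4 = 1.3562
beam 5: φ=45°, α=30°
  dir = (cos 30°, sin 30°) = (0.8660, 0.5000); from cell (3,3)
  next x-line at t=0.3580, next y-line at t=0.9400; Δt_x=1.1547, Δt_y=2.0000
    x: enter (4,3) at t=0.3580
    y: enter (4,4) at t=0.9400
    x: enter (5,4) at t=1.5127 ← occupied
  → r_5 = 1.5127
beam 6: φ=90°, α=75°
  dir = (cos 75°, sin 75°) = (0.2588, 0.9659); from cell (3,3)
  next x-line at t=1.1977, next y-line at t=0.4866; Δt_x=3.8637, Δt_y=1.0353
    y: enter (3,4) at t=0.4866
    x: enter (4,4) at t=1.1977
    y: enter (4,5) at t=1.5219
    y: enter (4,6) at t=2.5571
    y: enter (4,7) at t=3.5924
    y: enter (4,8) at t=4.6277
    x: enter (5,8) at t=5.0615 ← occupied
  → r_6 = 5.0615
beam 7: φ=135°, α=120°
  dir = (cos 120°, sin 120°) = (-0.5000, 0.8660); from cell (3,3)
  next x-line at t=1.3800, next y-line at t=0.5427; Δt_x=2.0000, Δt_y=1.1547
    y: enter (3,4) at t=0.5427
    x: enter (2,4) at t=1.3800
    y: enter (2,5) at t=1.6974
    y: enter (2,6) at t=2.8521 ← occupied
  → r_7 = 2.8521

ranges = [3.1061, 2.6192, 0.6200, 1.3562, 1.5127, 5.0615, 2.8521]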